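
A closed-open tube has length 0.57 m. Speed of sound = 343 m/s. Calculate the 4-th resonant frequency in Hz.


Given values:
  Tube type: closed-open, L = 0.57 m, c = 343 m/s, n = 4
Formula: f_n = (2n - 1) * c / (4 * L)
Compute 2n - 1 = 2*4 - 1 = 7
Compute 4 * L = 4 * 0.57 = 2.28
f = 7 * 343 / 2.28
f = 1053.07

1053.07 Hz


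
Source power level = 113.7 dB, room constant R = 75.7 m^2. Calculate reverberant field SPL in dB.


Given values:
  Lw = 113.7 dB, R = 75.7 m^2
Formula: SPL = Lw + 10 * log10(4 / R)
Compute 4 / R = 4 / 75.7 = 0.05284
Compute 10 * log10(0.05284) = -12.7704
SPL = 113.7 + (-12.7704) = 100.93

100.93 dB


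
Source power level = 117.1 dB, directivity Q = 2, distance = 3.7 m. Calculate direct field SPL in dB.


Given values:
  Lw = 117.1 dB, Q = 2, r = 3.7 m
Formula: SPL = Lw + 10 * log10(Q / (4 * pi * r^2))
Compute 4 * pi * r^2 = 4 * pi * 3.7^2 = 172.0336
Compute Q / denom = 2 / 172.0336 = 0.01162564
Compute 10 * log10(0.01162564) = -19.3458
SPL = 117.1 + (-19.3458) = 97.75

97.75 dB


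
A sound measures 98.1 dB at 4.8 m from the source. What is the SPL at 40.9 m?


Given values:
  SPL1 = 98.1 dB, r1 = 4.8 m, r2 = 40.9 m
Formula: SPL2 = SPL1 - 20 * log10(r2 / r1)
Compute ratio: r2 / r1 = 40.9 / 4.8 = 8.5208
Compute log10: log10(8.5208) = 0.93048
Compute drop: 20 * 0.93048 = 18.6096
SPL2 = 98.1 - 18.6096 = 79.49

79.49 dB


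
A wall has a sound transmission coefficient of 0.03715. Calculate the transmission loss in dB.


Given values:
  tau = 0.03715
Formula: TL = 10 * log10(1 / tau)
Compute 1 / tau = 1 / 0.03715 = 26.9179
Compute log10(26.9179) = 1.430041
TL = 10 * 1.430041 = 14.3

14.3 dB


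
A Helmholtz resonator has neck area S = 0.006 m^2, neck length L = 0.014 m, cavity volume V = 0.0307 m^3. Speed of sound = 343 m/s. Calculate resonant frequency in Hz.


Given values:
  S = 0.006 m^2, L = 0.014 m, V = 0.0307 m^3, c = 343 m/s
Formula: f = (c / (2*pi)) * sqrt(S / (V * L))
Compute V * L = 0.0307 * 0.014 = 0.0004298
Compute S / (V * L) = 0.006 / 0.0004298 = 13.96
Compute sqrt(13.96) = 3.736308
Compute c / (2*pi) = 343 / 6.283185 = 54.590148
f = 54.590148 * 3.736308 = 203.97

203.97 Hz


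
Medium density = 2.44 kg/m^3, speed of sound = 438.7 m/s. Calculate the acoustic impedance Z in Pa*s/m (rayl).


Given values:
  rho = 2.44 kg/m^3
  c = 438.7 m/s
Formula: Z = rho * c
Z = 2.44 * 438.7
Z = 1070.43

1070.43 rayl


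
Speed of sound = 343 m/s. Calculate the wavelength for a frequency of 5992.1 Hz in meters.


Given values:
  c = 343 m/s, f = 5992.1 Hz
Formula: lambda = c / f
lambda = 343 / 5992.1
lambda = 0.0572

0.0572 m


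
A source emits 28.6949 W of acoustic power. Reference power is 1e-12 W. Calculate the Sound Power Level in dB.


Given values:
  W = 28.6949 W
  W_ref = 1e-12 W
Formula: SWL = 10 * log10(W / W_ref)
Compute ratio: W / W_ref = 28694900000000
Compute log10: log10(28694900000000) = 13.457805
Multiply: SWL = 10 * 13.457805 = 134.58

134.58 dB


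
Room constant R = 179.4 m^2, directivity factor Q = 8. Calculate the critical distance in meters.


Given values:
  R = 179.4 m^2, Q = 8
Formula: d_c = 0.141 * sqrt(Q * R)
Compute Q * R = 8 * 179.4 = 1435.2
Compute sqrt(1435.2) = 37.884
d_c = 0.141 * 37.884 = 5.342

5.342 m


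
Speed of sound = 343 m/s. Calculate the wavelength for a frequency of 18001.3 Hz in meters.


Given values:
  c = 343 m/s, f = 18001.3 Hz
Formula: lambda = c / f
lambda = 343 / 18001.3
lambda = 0.0191

0.0191 m


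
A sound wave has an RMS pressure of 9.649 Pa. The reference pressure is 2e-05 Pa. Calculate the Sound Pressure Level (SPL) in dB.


Given values:
  p = 9.649 Pa
  p_ref = 2e-05 Pa
Formula: SPL = 20 * log10(p / p_ref)
Compute ratio: p / p_ref = 9.649 / 2e-05 = 482450
Compute log10: log10(482450) = 5.683452
Multiply: SPL = 20 * 5.683452 = 113.67

113.67 dB


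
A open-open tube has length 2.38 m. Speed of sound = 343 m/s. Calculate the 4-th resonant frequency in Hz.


Given values:
  Tube type: open-open, L = 2.38 m, c = 343 m/s, n = 4
Formula: f_n = n * c / (2 * L)
Compute 2 * L = 2 * 2.38 = 4.76
f = 4 * 343 / 4.76
f = 288.24

288.24 Hz


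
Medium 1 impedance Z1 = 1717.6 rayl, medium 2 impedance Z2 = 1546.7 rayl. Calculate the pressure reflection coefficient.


Given values:
  Z1 = 1717.6 rayl, Z2 = 1546.7 rayl
Formula: R = (Z2 - Z1) / (Z2 + Z1)
Numerator: Z2 - Z1 = 1546.7 - 1717.6 = -170.9
Denominator: Z2 + Z1 = 1546.7 + 1717.6 = 3264.3
R = -170.9 / 3264.3 = -0.0524

-0.0524


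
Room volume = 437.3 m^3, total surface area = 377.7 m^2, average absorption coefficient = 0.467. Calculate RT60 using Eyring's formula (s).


Given values:
  V = 437.3 m^3, S = 377.7 m^2, alpha = 0.467
Formula: RT60 = 0.161 * V / (-S * ln(1 - alpha))
Compute ln(1 - 0.467) = ln(0.533) = -0.629234
Denominator: -377.7 * -0.629234 = 237.6617
Numerator: 0.161 * 437.3 = 70.4053
RT60 = 70.4053 / 237.6617 = 0.296

0.296 s


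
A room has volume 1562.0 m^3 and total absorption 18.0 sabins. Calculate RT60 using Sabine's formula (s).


Given values:
  V = 1562.0 m^3
  A = 18.0 sabins
Formula: RT60 = 0.161 * V / A
Numerator: 0.161 * 1562.0 = 251.482
RT60 = 251.482 / 18.0 = 13.971

13.971 s


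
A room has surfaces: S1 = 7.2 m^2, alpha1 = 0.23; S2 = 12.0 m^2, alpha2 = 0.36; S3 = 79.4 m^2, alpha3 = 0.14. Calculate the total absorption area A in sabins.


Given surfaces:
  Surface 1: 7.2 * 0.23 = 1.656
  Surface 2: 12.0 * 0.36 = 4.32
  Surface 3: 79.4 * 0.14 = 11.116
Formula: A = sum(Si * alpha_i)
A = 1.656 + 4.32 + 11.116
A = 17.09

17.09 sabins


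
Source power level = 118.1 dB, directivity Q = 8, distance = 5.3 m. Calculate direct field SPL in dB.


Given values:
  Lw = 118.1 dB, Q = 8, r = 5.3 m
Formula: SPL = Lw + 10 * log10(Q / (4 * pi * r^2))
Compute 4 * pi * r^2 = 4 * pi * 5.3^2 = 352.9894
Compute Q / denom = 8 / 352.9894 = 0.02266357
Compute 10 * log10(0.02266357) = -16.4467
SPL = 118.1 + (-16.4467) = 101.65

101.65 dB


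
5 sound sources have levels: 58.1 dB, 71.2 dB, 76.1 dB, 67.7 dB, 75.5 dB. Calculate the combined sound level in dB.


Formula: L_total = 10 * log10( sum(10^(Li/10)) )
  Source 1: 10^(58.1/10) = 645654.229
  Source 2: 10^(71.2/10) = 13182567.3856
  Source 3: 10^(76.1/10) = 40738027.7804
  Source 4: 10^(67.7/10) = 5888436.5536
  Source 5: 10^(75.5/10) = 35481338.9234
Sum of linear values = 95936024.872
L_total = 10 * log10(95936024.872) = 79.82

79.82 dB


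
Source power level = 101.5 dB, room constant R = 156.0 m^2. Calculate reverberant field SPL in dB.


Given values:
  Lw = 101.5 dB, R = 156.0 m^2
Formula: SPL = Lw + 10 * log10(4 / R)
Compute 4 / R = 4 / 156.0 = 0.025641
Compute 10 * log10(0.025641) = -15.9107
SPL = 101.5 + (-15.9107) = 85.59

85.59 dB


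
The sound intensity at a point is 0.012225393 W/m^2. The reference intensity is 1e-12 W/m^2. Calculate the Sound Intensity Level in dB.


Given values:
  I = 0.012225393 W/m^2
  I_ref = 1e-12 W/m^2
Formula: SIL = 10 * log10(I / I_ref)
Compute ratio: I / I_ref = 12225393000
Compute log10: log10(12225393000) = 10.087263
Multiply: SIL = 10 * 10.087263 = 100.87

100.87 dB


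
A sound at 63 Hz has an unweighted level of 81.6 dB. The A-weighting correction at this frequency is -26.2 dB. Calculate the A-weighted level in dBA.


Given values:
  SPL = 81.6 dB
  A-weighting at 63 Hz = -26.2 dB
Formula: L_A = SPL + A_weight
L_A = 81.6 + (-26.2)
L_A = 55.4

55.4 dBA


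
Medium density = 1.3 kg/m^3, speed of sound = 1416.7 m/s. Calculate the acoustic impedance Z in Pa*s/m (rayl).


Given values:
  rho = 1.3 kg/m^3
  c = 1416.7 m/s
Formula: Z = rho * c
Z = 1.3 * 1416.7
Z = 1841.71

1841.71 rayl


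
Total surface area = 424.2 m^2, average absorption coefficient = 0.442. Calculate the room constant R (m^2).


Given values:
  S = 424.2 m^2, alpha = 0.442
Formula: R = S * alpha / (1 - alpha)
Numerator: 424.2 * 0.442 = 187.4964
Denominator: 1 - 0.442 = 0.558
R = 187.4964 / 0.558 = 336.02

336.02 m^2


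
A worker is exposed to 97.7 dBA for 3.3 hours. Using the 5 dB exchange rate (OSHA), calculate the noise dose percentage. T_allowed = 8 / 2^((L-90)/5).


Given values:
  L = 97.7 dBA, T = 3.3 hours
Formula: T_allowed = 8 / 2^((L - 90) / 5)
Compute exponent: (97.7 - 90) / 5 = 1.54
Compute 2^(1.54) = 2.907945
T_allowed = 8 / 2.907945 = 2.751084 hours
Dose = (T / T_allowed) * 100
Dose = (3.3 / 2.751084) * 100 = 119.95

119.95 %


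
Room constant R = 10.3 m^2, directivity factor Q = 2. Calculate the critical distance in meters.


Given values:
  R = 10.3 m^2, Q = 2
Formula: d_c = 0.141 * sqrt(Q * R)
Compute Q * R = 2 * 10.3 = 20.6
Compute sqrt(20.6) = 4.5387
d_c = 0.141 * 4.5387 = 0.64

0.64 m


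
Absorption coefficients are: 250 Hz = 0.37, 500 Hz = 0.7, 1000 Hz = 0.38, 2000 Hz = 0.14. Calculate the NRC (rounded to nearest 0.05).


Given values:
  a_250 = 0.37, a_500 = 0.7
  a_1000 = 0.38, a_2000 = 0.14
Formula: NRC = (a250 + a500 + a1000 + a2000) / 4
Sum = 0.37 + 0.7 + 0.38 + 0.14 = 1.59
NRC = 1.59 / 4 = 0.3975
Rounded to nearest 0.05: 0.4

0.4


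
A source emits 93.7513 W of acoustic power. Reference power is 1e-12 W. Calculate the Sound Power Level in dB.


Given values:
  W = 93.7513 W
  W_ref = 1e-12 W
Formula: SWL = 10 * log10(W / W_ref)
Compute ratio: W / W_ref = 93751300000000
Compute log10: log10(93751300000000) = 13.971977
Multiply: SWL = 10 * 13.971977 = 139.72

139.72 dB


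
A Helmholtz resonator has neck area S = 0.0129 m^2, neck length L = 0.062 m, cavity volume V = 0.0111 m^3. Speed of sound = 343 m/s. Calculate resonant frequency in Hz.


Given values:
  S = 0.0129 m^2, L = 0.062 m, V = 0.0111 m^3, c = 343 m/s
Formula: f = (c / (2*pi)) * sqrt(S / (V * L))
Compute V * L = 0.0111 * 0.062 = 0.0006882
Compute S / (V * L) = 0.0129 / 0.0006882 = 18.7446
Compute sqrt(18.7446) = 4.329503
Compute c / (2*pi) = 343 / 6.283185 = 54.590148
f = 54.590148 * 4.329503 = 236.35

236.35 Hz


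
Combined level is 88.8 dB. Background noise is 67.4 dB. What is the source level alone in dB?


Given values:
  L_total = 88.8 dB, L_bg = 67.4 dB
Formula: L_source = 10 * log10(10^(L_total/10) - 10^(L_bg/10))
Convert to linear:
  10^(88.8/10) = 758577575.0292
  10^(67.4/10) = 5495408.7386
Difference: 758577575.0292 - 5495408.7386 = 753082166.2906
L_source = 10 * log10(753082166.2906) = 88.77

88.77 dB


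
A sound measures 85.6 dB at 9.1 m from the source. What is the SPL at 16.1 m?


Given values:
  SPL1 = 85.6 dB, r1 = 9.1 m, r2 = 16.1 m
Formula: SPL2 = SPL1 - 20 * log10(r2 / r1)
Compute ratio: r2 / r1 = 16.1 / 9.1 = 1.7692
Compute log10: log10(1.7692) = 0.247777
Compute drop: 20 * 0.247777 = 4.9555
SPL2 = 85.6 - 4.9555 = 80.64

80.64 dB


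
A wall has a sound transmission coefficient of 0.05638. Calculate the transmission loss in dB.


Given values:
  tau = 0.05638
Formula: TL = 10 * log10(1 / tau)
Compute 1 / tau = 1 / 0.05638 = 17.7368
Compute log10(17.7368) = 1.248875
TL = 10 * 1.248875 = 12.49

12.49 dB


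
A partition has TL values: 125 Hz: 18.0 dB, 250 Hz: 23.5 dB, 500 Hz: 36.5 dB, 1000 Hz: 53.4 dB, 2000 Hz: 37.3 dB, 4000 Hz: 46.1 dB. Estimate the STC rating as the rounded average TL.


Given TL values at each frequency:
  125 Hz: 18.0 dB
  250 Hz: 23.5 dB
  500 Hz: 36.5 dB
  1000 Hz: 53.4 dB
  2000 Hz: 37.3 dB
  4000 Hz: 46.1 dB
Formula: STC ~ round(average of TL values)
Sum = 18.0 + 23.5 + 36.5 + 53.4 + 37.3 + 46.1 = 214.8
Average = 214.8 / 6 = 35.8
Rounded: 36

36


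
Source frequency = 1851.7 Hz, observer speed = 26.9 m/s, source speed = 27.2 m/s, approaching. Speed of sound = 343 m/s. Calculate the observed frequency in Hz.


Given values:
  f_s = 1851.7 Hz, v_o = 26.9 m/s, v_s = 27.2 m/s
  Direction: approaching
Formula: f_o = f_s * (c + v_o) / (c - v_s)
Numerator: c + v_o = 343 + 26.9 = 369.9
Denominator: c - v_s = 343 - 27.2 = 315.8
f_o = 1851.7 * 369.9 / 315.8 = 2168.92

2168.92 Hz


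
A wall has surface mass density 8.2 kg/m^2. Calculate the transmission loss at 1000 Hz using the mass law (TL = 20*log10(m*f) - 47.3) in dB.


Given values:
  m = 8.2 kg/m^2, f = 1000 Hz
Formula: TL = 20 * log10(m * f) - 47.3
Compute m * f = 8.2 * 1000 = 8200.0
Compute log10(8200.0) = 3.913814
Compute 20 * 3.913814 = 78.2763
TL = 78.2763 - 47.3 = 30.98

30.98 dB


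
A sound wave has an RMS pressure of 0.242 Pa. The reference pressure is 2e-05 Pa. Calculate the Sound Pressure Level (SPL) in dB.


Given values:
  p = 0.242 Pa
  p_ref = 2e-05 Pa
Formula: SPL = 20 * log10(p / p_ref)
Compute ratio: p / p_ref = 0.242 / 2e-05 = 12100
Compute log10: log10(12100) = 4.082785
Multiply: SPL = 20 * 4.082785 = 81.66

81.66 dB


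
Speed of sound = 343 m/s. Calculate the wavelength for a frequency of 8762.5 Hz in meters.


Given values:
  c = 343 m/s, f = 8762.5 Hz
Formula: lambda = c / f
lambda = 343 / 8762.5
lambda = 0.0391

0.0391 m


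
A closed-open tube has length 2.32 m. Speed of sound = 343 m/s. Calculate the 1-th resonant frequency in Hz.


Given values:
  Tube type: closed-open, L = 2.32 m, c = 343 m/s, n = 1
Formula: f_n = (2n - 1) * c / (4 * L)
Compute 2n - 1 = 2*1 - 1 = 1
Compute 4 * L = 4 * 2.32 = 9.28
f = 1 * 343 / 9.28
f = 36.96

36.96 Hz


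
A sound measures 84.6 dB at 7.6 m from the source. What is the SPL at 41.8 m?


Given values:
  SPL1 = 84.6 dB, r1 = 7.6 m, r2 = 41.8 m
Formula: SPL2 = SPL1 - 20 * log10(r2 / r1)
Compute ratio: r2 / r1 = 41.8 / 7.6 = 5.5
Compute log10: log10(5.5) = 0.740363
Compute drop: 20 * 0.740363 = 14.8073
SPL2 = 84.6 - 14.8073 = 69.79

69.79 dB


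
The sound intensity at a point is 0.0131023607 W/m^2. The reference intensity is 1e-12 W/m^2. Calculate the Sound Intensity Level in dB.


Given values:
  I = 0.0131023607 W/m^2
  I_ref = 1e-12 W/m^2
Formula: SIL = 10 * log10(I / I_ref)
Compute ratio: I / I_ref = 13102360700
Compute log10: log10(13102360700) = 10.11735
Multiply: SIL = 10 * 10.11735 = 101.17

101.17 dB


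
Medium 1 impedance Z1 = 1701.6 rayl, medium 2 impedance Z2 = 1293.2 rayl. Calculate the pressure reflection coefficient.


Given values:
  Z1 = 1701.6 rayl, Z2 = 1293.2 rayl
Formula: R = (Z2 - Z1) / (Z2 + Z1)
Numerator: Z2 - Z1 = 1293.2 - 1701.6 = -408.4
Denominator: Z2 + Z1 = 1293.2 + 1701.6 = 2994.8
R = -408.4 / 2994.8 = -0.1364

-0.1364


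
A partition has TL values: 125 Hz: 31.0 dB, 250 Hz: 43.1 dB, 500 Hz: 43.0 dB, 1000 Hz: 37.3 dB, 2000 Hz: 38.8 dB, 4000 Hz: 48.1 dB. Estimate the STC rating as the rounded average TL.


Given TL values at each frequency:
  125 Hz: 31.0 dB
  250 Hz: 43.1 dB
  500 Hz: 43.0 dB
  1000 Hz: 37.3 dB
  2000 Hz: 38.8 dB
  4000 Hz: 48.1 dB
Formula: STC ~ round(average of TL values)
Sum = 31.0 + 43.1 + 43.0 + 37.3 + 38.8 + 48.1 = 241.3
Average = 241.3 / 6 = 40.22
Rounded: 40

40


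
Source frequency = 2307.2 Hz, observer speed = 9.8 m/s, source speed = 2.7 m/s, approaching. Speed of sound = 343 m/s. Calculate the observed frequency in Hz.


Given values:
  f_s = 2307.2 Hz, v_o = 9.8 m/s, v_s = 2.7 m/s
  Direction: approaching
Formula: f_o = f_s * (c + v_o) / (c - v_s)
Numerator: c + v_o = 343 + 9.8 = 352.8
Denominator: c - v_s = 343 - 2.7 = 340.3
f_o = 2307.2 * 352.8 / 340.3 = 2391.95

2391.95 Hz


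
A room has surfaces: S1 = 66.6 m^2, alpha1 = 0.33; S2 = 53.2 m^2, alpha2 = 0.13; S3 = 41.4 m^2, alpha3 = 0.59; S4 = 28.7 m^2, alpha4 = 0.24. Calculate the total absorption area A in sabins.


Given surfaces:
  Surface 1: 66.6 * 0.33 = 21.978
  Surface 2: 53.2 * 0.13 = 6.916
  Surface 3: 41.4 * 0.59 = 24.426
  Surface 4: 28.7 * 0.24 = 6.888
Formula: A = sum(Si * alpha_i)
A = 21.978 + 6.916 + 24.426 + 6.888
A = 60.21

60.21 sabins


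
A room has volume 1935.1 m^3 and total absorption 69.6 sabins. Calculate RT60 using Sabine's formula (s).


Given values:
  V = 1935.1 m^3
  A = 69.6 sabins
Formula: RT60 = 0.161 * V / A
Numerator: 0.161 * 1935.1 = 311.5511
RT60 = 311.5511 / 69.6 = 4.476

4.476 s


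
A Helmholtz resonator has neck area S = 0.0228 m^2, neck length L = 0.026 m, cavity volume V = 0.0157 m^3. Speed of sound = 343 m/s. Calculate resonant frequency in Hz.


Given values:
  S = 0.0228 m^2, L = 0.026 m, V = 0.0157 m^3, c = 343 m/s
Formula: f = (c / (2*pi)) * sqrt(S / (V * L))
Compute V * L = 0.0157 * 0.026 = 0.0004082
Compute S / (V * L) = 0.0228 / 0.0004082 = 55.855
Compute sqrt(55.855) = 7.47362
Compute c / (2*pi) = 343 / 6.283185 = 54.590148
f = 54.590148 * 7.47362 = 407.99

407.99 Hz


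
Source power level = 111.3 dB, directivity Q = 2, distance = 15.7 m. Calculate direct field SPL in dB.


Given values:
  Lw = 111.3 dB, Q = 2, r = 15.7 m
Formula: SPL = Lw + 10 * log10(Q / (4 * pi * r^2))
Compute 4 * pi * r^2 = 4 * pi * 15.7^2 = 3097.4847
Compute Q / denom = 2 / 3097.4847 = 0.00064569
Compute 10 * log10(0.00064569) = -31.8998
SPL = 111.3 + (-31.8998) = 79.4

79.4 dB


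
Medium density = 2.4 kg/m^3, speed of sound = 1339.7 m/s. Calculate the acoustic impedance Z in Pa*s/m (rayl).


Given values:
  rho = 2.4 kg/m^3
  c = 1339.7 m/s
Formula: Z = rho * c
Z = 2.4 * 1339.7
Z = 3215.28

3215.28 rayl


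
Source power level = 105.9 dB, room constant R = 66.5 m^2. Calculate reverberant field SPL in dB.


Given values:
  Lw = 105.9 dB, R = 66.5 m^2
Formula: SPL = Lw + 10 * log10(4 / R)
Compute 4 / R = 4 / 66.5 = 0.06015
Compute 10 * log10(0.06015) = -12.2076
SPL = 105.9 + (-12.2076) = 93.69

93.69 dB


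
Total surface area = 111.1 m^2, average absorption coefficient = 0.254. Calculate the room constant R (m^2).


Given values:
  S = 111.1 m^2, alpha = 0.254
Formula: R = S * alpha / (1 - alpha)
Numerator: 111.1 * 0.254 = 28.2194
Denominator: 1 - 0.254 = 0.746
R = 28.2194 / 0.746 = 37.83

37.83 m^2


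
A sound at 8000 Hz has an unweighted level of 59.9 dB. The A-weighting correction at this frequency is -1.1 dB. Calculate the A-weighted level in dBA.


Given values:
  SPL = 59.9 dB
  A-weighting at 8000 Hz = -1.1 dB
Formula: L_A = SPL + A_weight
L_A = 59.9 + (-1.1)
L_A = 58.8

58.8 dBA


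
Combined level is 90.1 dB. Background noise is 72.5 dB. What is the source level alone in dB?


Given values:
  L_total = 90.1 dB, L_bg = 72.5 dB
Formula: L_source = 10 * log10(10^(L_total/10) - 10^(L_bg/10))
Convert to linear:
  10^(90.1/10) = 1023292992.2808
  10^(72.5/10) = 17782794.1004
Difference: 1023292992.2808 - 17782794.1004 = 1005510198.1804
L_source = 10 * log10(1005510198.1804) = 90.02

90.02 dB


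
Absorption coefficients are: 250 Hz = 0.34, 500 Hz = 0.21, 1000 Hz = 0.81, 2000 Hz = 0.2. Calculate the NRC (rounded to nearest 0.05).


Given values:
  a_250 = 0.34, a_500 = 0.21
  a_1000 = 0.81, a_2000 = 0.2
Formula: NRC = (a250 + a500 + a1000 + a2000) / 4
Sum = 0.34 + 0.21 + 0.81 + 0.2 = 1.56
NRC = 1.56 / 4 = 0.39
Rounded to nearest 0.05: 0.4

0.4


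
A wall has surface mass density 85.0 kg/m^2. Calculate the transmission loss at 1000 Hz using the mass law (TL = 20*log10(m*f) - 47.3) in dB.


Given values:
  m = 85.0 kg/m^2, f = 1000 Hz
Formula: TL = 20 * log10(m * f) - 47.3
Compute m * f = 85.0 * 1000 = 85000.0
Compute log10(85000.0) = 4.929419
Compute 20 * 4.929419 = 98.5884
TL = 98.5884 - 47.3 = 51.29

51.29 dB


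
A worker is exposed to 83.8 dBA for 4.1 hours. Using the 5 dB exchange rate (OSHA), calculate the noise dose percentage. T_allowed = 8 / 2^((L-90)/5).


Given values:
  L = 83.8 dBA, T = 4.1 hours
Formula: T_allowed = 8 / 2^((L - 90) / 5)
Compute exponent: (83.8 - 90) / 5 = -1.24
Compute 2^(-1.24) = 0.423373
T_allowed = 8 / 0.423373 = 18.895867 hours
Dose = (T / T_allowed) * 100
Dose = (4.1 / 18.895867) * 100 = 21.7

21.7 %


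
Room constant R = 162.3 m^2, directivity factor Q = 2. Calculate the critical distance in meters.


Given values:
  R = 162.3 m^2, Q = 2
Formula: d_c = 0.141 * sqrt(Q * R)
Compute Q * R = 2 * 162.3 = 324.6
Compute sqrt(324.6) = 18.0167
d_c = 0.141 * 18.0167 = 2.54

2.54 m


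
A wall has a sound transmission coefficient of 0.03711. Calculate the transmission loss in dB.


Given values:
  tau = 0.03711
Formula: TL = 10 * log10(1 / tau)
Compute 1 / tau = 1 / 0.03711 = 26.9469
Compute log10(26.9469) = 1.430509
TL = 10 * 1.430509 = 14.31

14.31 dB


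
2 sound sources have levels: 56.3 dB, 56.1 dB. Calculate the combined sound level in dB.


Formula: L_total = 10 * log10( sum(10^(Li/10)) )
  Source 1: 10^(56.3/10) = 426579.5188
  Source 2: 10^(56.1/10) = 407380.2778
Sum of linear values = 833959.7966
L_total = 10 * log10(833959.7966) = 59.21

59.21 dB


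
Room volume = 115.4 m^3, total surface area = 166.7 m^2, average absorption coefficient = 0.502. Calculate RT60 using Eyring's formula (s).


Given values:
  V = 115.4 m^3, S = 166.7 m^2, alpha = 0.502
Formula: RT60 = 0.161 * V / (-S * ln(1 - alpha))
Compute ln(1 - 0.502) = ln(0.498) = -0.697155
Denominator: -166.7 * -0.697155 = 116.2157
Numerator: 0.161 * 115.4 = 18.5794
RT60 = 18.5794 / 116.2157 = 0.16

0.16 s


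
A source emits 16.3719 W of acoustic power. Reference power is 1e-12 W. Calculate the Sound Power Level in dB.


Given values:
  W = 16.3719 W
  W_ref = 1e-12 W
Formula: SWL = 10 * log10(W / W_ref)
Compute ratio: W / W_ref = 16371900000000
Compute log10: log10(16371900000000) = 13.214099
Multiply: SWL = 10 * 13.214099 = 132.14

132.14 dB


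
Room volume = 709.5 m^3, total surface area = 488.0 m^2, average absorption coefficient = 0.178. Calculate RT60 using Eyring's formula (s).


Given values:
  V = 709.5 m^3, S = 488.0 m^2, alpha = 0.178
Formula: RT60 = 0.161 * V / (-S * ln(1 - alpha))
Compute ln(1 - 0.178) = ln(0.822) = -0.196015
Denominator: -488.0 * -0.196015 = 95.6553
Numerator: 0.161 * 709.5 = 114.2295
RT60 = 114.2295 / 95.6553 = 1.194

1.194 s


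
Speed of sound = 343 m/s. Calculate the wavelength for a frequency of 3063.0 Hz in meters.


Given values:
  c = 343 m/s, f = 3063.0 Hz
Formula: lambda = c / f
lambda = 343 / 3063.0
lambda = 0.112

0.112 m


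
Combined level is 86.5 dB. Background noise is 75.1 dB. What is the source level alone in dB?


Given values:
  L_total = 86.5 dB, L_bg = 75.1 dB
Formula: L_source = 10 * log10(10^(L_total/10) - 10^(L_bg/10))
Convert to linear:
  10^(86.5/10) = 446683592.151
  10^(75.1/10) = 32359365.693
Difference: 446683592.151 - 32359365.693 = 414324226.458
L_source = 10 * log10(414324226.458) = 86.17

86.17 dB


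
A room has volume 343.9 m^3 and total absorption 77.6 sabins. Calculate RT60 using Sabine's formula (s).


Given values:
  V = 343.9 m^3
  A = 77.6 sabins
Formula: RT60 = 0.161 * V / A
Numerator: 0.161 * 343.9 = 55.3679
RT60 = 55.3679 / 77.6 = 0.714

0.714 s


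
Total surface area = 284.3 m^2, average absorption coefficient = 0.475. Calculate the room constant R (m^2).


Given values:
  S = 284.3 m^2, alpha = 0.475
Formula: R = S * alpha / (1 - alpha)
Numerator: 284.3 * 0.475 = 135.0425
Denominator: 1 - 0.475 = 0.525
R = 135.0425 / 0.525 = 257.22

257.22 m^2


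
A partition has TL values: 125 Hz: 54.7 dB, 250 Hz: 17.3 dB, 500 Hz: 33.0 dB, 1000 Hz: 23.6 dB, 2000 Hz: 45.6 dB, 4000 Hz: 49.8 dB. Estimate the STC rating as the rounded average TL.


Given TL values at each frequency:
  125 Hz: 54.7 dB
  250 Hz: 17.3 dB
  500 Hz: 33.0 dB
  1000 Hz: 23.6 dB
  2000 Hz: 45.6 dB
  4000 Hz: 49.8 dB
Formula: STC ~ round(average of TL values)
Sum = 54.7 + 17.3 + 33.0 + 23.6 + 45.6 + 49.8 = 224.0
Average = 224.0 / 6 = 37.33
Rounded: 37

37


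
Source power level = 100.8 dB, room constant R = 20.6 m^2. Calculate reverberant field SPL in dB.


Given values:
  Lw = 100.8 dB, R = 20.6 m^2
Formula: SPL = Lw + 10 * log10(4 / R)
Compute 4 / R = 4 / 20.6 = 0.194175
Compute 10 * log10(0.194175) = -7.1181
SPL = 100.8 + (-7.1181) = 93.68

93.68 dB


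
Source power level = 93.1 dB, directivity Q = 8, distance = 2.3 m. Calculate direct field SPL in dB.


Given values:
  Lw = 93.1 dB, Q = 8, r = 2.3 m
Formula: SPL = Lw + 10 * log10(Q / (4 * pi * r^2))
Compute 4 * pi * r^2 = 4 * pi * 2.3^2 = 66.4761
Compute Q / denom = 8 / 66.4761 = 0.120344
Compute 10 * log10(0.120344) = -9.1958
SPL = 93.1 + (-9.1958) = 83.9

83.9 dB


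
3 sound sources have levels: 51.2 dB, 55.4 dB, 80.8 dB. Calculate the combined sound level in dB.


Formula: L_total = 10 * log10( sum(10^(Li/10)) )
  Source 1: 10^(51.2/10) = 131825.6739
  Source 2: 10^(55.4/10) = 346736.8505
  Source 3: 10^(80.8/10) = 120226443.4617
Sum of linear values = 120705005.9861
L_total = 10 * log10(120705005.9861) = 80.82

80.82 dB


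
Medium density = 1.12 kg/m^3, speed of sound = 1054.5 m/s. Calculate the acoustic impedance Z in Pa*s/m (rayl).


Given values:
  rho = 1.12 kg/m^3
  c = 1054.5 m/s
Formula: Z = rho * c
Z = 1.12 * 1054.5
Z = 1181.04

1181.04 rayl


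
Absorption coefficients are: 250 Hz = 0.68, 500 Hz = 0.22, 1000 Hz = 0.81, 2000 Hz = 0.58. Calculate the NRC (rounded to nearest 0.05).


Given values:
  a_250 = 0.68, a_500 = 0.22
  a_1000 = 0.81, a_2000 = 0.58
Formula: NRC = (a250 + a500 + a1000 + a2000) / 4
Sum = 0.68 + 0.22 + 0.81 + 0.58 = 2.29
NRC = 2.29 / 4 = 0.5725
Rounded to nearest 0.05: 0.55

0.55


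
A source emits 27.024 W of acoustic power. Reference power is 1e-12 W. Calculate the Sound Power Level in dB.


Given values:
  W = 27.024 W
  W_ref = 1e-12 W
Formula: SWL = 10 * log10(W / W_ref)
Compute ratio: W / W_ref = 27024000000000
Compute log10: log10(27024000000000) = 13.43175
Multiply: SWL = 10 * 13.43175 = 134.32

134.32 dB


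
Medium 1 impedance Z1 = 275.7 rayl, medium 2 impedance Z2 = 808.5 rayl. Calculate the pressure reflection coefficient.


Given values:
  Z1 = 275.7 rayl, Z2 = 808.5 rayl
Formula: R = (Z2 - Z1) / (Z2 + Z1)
Numerator: Z2 - Z1 = 808.5 - 275.7 = 532.8
Denominator: Z2 + Z1 = 808.5 + 275.7 = 1084.2
R = 532.8 / 1084.2 = 0.4914

0.4914


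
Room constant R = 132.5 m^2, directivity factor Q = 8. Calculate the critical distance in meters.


Given values:
  R = 132.5 m^2, Q = 8
Formula: d_c = 0.141 * sqrt(Q * R)
Compute Q * R = 8 * 132.5 = 1060.0
Compute sqrt(1060.0) = 32.5576
d_c = 0.141 * 32.5576 = 4.591

4.591 m


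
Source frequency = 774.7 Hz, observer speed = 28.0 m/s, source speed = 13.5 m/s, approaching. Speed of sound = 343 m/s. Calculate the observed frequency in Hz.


Given values:
  f_s = 774.7 Hz, v_o = 28.0 m/s, v_s = 13.5 m/s
  Direction: approaching
Formula: f_o = f_s * (c + v_o) / (c - v_s)
Numerator: c + v_o = 343 + 28.0 = 371.0
Denominator: c - v_s = 343 - 13.5 = 329.5
f_o = 774.7 * 371.0 / 329.5 = 872.27

872.27 Hz


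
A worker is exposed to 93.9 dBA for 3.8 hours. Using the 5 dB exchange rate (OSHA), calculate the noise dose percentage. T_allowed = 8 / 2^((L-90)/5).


Given values:
  L = 93.9 dBA, T = 3.8 hours
Formula: T_allowed = 8 / 2^((L - 90) / 5)
Compute exponent: (93.9 - 90) / 5 = 0.78
Compute 2^(0.78) = 1.717131
T_allowed = 8 / 1.717131 = 4.658934 hours
Dose = (T / T_allowed) * 100
Dose = (3.8 / 4.658934) * 100 = 81.56

81.56 %


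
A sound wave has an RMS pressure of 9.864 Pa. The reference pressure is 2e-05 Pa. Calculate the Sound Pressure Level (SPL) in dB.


Given values:
  p = 9.864 Pa
  p_ref = 2e-05 Pa
Formula: SPL = 20 * log10(p / p_ref)
Compute ratio: p / p_ref = 9.864 / 2e-05 = 493200
Compute log10: log10(493200) = 5.693023
Multiply: SPL = 20 * 5.693023 = 113.86

113.86 dB


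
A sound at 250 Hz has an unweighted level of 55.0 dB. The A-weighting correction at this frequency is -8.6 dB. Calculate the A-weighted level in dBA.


Given values:
  SPL = 55.0 dB
  A-weighting at 250 Hz = -8.6 dB
Formula: L_A = SPL + A_weight
L_A = 55.0 + (-8.6)
L_A = 46.4

46.4 dBA


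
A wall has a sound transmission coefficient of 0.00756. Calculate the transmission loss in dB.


Given values:
  tau = 0.00756
Formula: TL = 10 * log10(1 / tau)
Compute 1 / tau = 1 / 0.00756 = 132.2751
Compute log10(132.2751) = 2.121478
TL = 10 * 2.121478 = 21.21

21.21 dB


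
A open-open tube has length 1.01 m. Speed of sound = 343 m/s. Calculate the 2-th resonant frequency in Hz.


Given values:
  Tube type: open-open, L = 1.01 m, c = 343 m/s, n = 2
Formula: f_n = n * c / (2 * L)
Compute 2 * L = 2 * 1.01 = 2.02
f = 2 * 343 / 2.02
f = 339.6

339.6 Hz


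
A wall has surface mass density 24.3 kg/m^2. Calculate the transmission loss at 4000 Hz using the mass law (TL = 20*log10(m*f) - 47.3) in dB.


Given values:
  m = 24.3 kg/m^2, f = 4000 Hz
Formula: TL = 20 * log10(m * f) - 47.3
Compute m * f = 24.3 * 4000 = 97200.0
Compute log10(97200.0) = 4.987666
Compute 20 * 4.987666 = 99.7533
TL = 99.7533 - 47.3 = 52.45

52.45 dB


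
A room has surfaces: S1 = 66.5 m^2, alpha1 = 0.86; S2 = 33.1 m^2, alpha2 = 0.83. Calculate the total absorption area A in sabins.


Given surfaces:
  Surface 1: 66.5 * 0.86 = 57.19
  Surface 2: 33.1 * 0.83 = 27.473
Formula: A = sum(Si * alpha_i)
A = 57.19 + 27.473
A = 84.66

84.66 sabins


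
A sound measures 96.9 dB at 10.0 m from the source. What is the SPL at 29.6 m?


Given values:
  SPL1 = 96.9 dB, r1 = 10.0 m, r2 = 29.6 m
Formula: SPL2 = SPL1 - 20 * log10(r2 / r1)
Compute ratio: r2 / r1 = 29.6 / 10.0 = 2.96
Compute log10: log10(2.96) = 0.471292
Compute drop: 20 * 0.471292 = 9.4258
SPL2 = 96.9 - 9.4258 = 87.47

87.47 dB


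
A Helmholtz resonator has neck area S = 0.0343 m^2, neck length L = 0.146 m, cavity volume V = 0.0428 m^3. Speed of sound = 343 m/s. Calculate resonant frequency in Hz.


Given values:
  S = 0.0343 m^2, L = 0.146 m, V = 0.0428 m^3, c = 343 m/s
Formula: f = (c / (2*pi)) * sqrt(S / (V * L))
Compute V * L = 0.0428 * 0.146 = 0.0062488
Compute S / (V * L) = 0.0343 / 0.0062488 = 5.4891
Compute sqrt(5.4891) = 2.342883
Compute c / (2*pi) = 343 / 6.283185 = 54.590148
f = 54.590148 * 2.342883 = 127.9

127.9 Hz


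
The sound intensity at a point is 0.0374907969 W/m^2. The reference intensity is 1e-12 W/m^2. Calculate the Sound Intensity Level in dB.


Given values:
  I = 0.0374907969 W/m^2
  I_ref = 1e-12 W/m^2
Formula: SIL = 10 * log10(I / I_ref)
Compute ratio: I / I_ref = 37490796900
Compute log10: log10(37490796900) = 10.573925
Multiply: SIL = 10 * 10.573925 = 105.74

105.74 dB


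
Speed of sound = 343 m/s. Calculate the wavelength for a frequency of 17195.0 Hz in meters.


Given values:
  c = 343 m/s, f = 17195.0 Hz
Formula: lambda = c / f
lambda = 343 / 17195.0
lambda = 0.0199

0.0199 m


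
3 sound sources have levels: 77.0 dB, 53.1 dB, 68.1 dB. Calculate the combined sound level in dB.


Formula: L_total = 10 * log10( sum(10^(Li/10)) )
  Source 1: 10^(77.0/10) = 50118723.3627
  Source 2: 10^(53.1/10) = 204173.7945
  Source 3: 10^(68.1/10) = 6456542.2903
Sum of linear values = 56779439.4475
L_total = 10 * log10(56779439.4475) = 77.54

77.54 dB


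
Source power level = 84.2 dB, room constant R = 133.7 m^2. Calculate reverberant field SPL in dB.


Given values:
  Lw = 84.2 dB, R = 133.7 m^2
Formula: SPL = Lw + 10 * log10(4 / R)
Compute 4 / R = 4 / 133.7 = 0.029918
Compute 10 * log10(0.029918) = -15.2407
SPL = 84.2 + (-15.2407) = 68.96

68.96 dB


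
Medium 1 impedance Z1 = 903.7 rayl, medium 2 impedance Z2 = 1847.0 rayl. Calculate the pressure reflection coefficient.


Given values:
  Z1 = 903.7 rayl, Z2 = 1847.0 rayl
Formula: R = (Z2 - Z1) / (Z2 + Z1)
Numerator: Z2 - Z1 = 1847.0 - 903.7 = 943.3
Denominator: Z2 + Z1 = 1847.0 + 903.7 = 2750.7
R = 943.3 / 2750.7 = 0.3429

0.3429


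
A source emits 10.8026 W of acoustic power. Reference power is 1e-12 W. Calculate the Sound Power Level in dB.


Given values:
  W = 10.8026 W
  W_ref = 1e-12 W
Formula: SWL = 10 * log10(W / W_ref)
Compute ratio: W / W_ref = 10802600000000
Compute log10: log10(10802600000000) = 13.033528
Multiply: SWL = 10 * 13.033528 = 130.34

130.34 dB


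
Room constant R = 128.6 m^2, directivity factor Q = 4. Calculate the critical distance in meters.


Given values:
  R = 128.6 m^2, Q = 4
Formula: d_c = 0.141 * sqrt(Q * R)
Compute Q * R = 4 * 128.6 = 514.4
Compute sqrt(514.4) = 22.6804
d_c = 0.141 * 22.6804 = 3.198

3.198 m


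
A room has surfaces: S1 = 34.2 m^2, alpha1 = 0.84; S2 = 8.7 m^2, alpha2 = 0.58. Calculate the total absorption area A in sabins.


Given surfaces:
  Surface 1: 34.2 * 0.84 = 28.728
  Surface 2: 8.7 * 0.58 = 5.046
Formula: A = sum(Si * alpha_i)
A = 28.728 + 5.046
A = 33.77

33.77 sabins


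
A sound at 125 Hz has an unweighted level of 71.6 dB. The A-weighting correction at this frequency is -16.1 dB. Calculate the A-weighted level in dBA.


Given values:
  SPL = 71.6 dB
  A-weighting at 125 Hz = -16.1 dB
Formula: L_A = SPL + A_weight
L_A = 71.6 + (-16.1)
L_A = 55.5

55.5 dBA


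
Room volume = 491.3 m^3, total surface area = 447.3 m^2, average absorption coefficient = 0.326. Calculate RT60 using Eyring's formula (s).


Given values:
  V = 491.3 m^3, S = 447.3 m^2, alpha = 0.326
Formula: RT60 = 0.161 * V / (-S * ln(1 - alpha))
Compute ln(1 - 0.326) = ln(0.674) = -0.394525
Denominator: -447.3 * -0.394525 = 176.471
Numerator: 0.161 * 491.3 = 79.0993
RT60 = 79.0993 / 176.471 = 0.448

0.448 s


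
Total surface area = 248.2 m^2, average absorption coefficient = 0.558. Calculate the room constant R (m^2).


Given values:
  S = 248.2 m^2, alpha = 0.558
Formula: R = S * alpha / (1 - alpha)
Numerator: 248.2 * 0.558 = 138.4956
Denominator: 1 - 0.558 = 0.442
R = 138.4956 / 0.442 = 313.34

313.34 m^2


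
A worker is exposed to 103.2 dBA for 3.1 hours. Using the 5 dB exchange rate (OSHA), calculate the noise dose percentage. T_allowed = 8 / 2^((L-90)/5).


Given values:
  L = 103.2 dBA, T = 3.1 hours
Formula: T_allowed = 8 / 2^((L - 90) / 5)
Compute exponent: (103.2 - 90) / 5 = 2.64
Compute 2^(2.64) = 6.233317
T_allowed = 8 / 6.233317 = 1.283426 hours
Dose = (T / T_allowed) * 100
Dose = (3.1 / 1.283426) * 100 = 241.54

241.54 %


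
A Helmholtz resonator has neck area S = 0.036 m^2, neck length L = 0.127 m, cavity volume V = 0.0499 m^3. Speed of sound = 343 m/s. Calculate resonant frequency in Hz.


Given values:
  S = 0.036 m^2, L = 0.127 m, V = 0.0499 m^3, c = 343 m/s
Formula: f = (c / (2*pi)) * sqrt(S / (V * L))
Compute V * L = 0.0499 * 0.127 = 0.0063373
Compute S / (V * L) = 0.036 / 0.0063373 = 5.6807
Compute sqrt(5.6807) = 2.383422
Compute c / (2*pi) = 343 / 6.283185 = 54.590148
f = 54.590148 * 2.383422 = 130.11

130.11 Hz


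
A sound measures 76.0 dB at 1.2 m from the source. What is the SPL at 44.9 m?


Given values:
  SPL1 = 76.0 dB, r1 = 1.2 m, r2 = 44.9 m
Formula: SPL2 = SPL1 - 20 * log10(r2 / r1)
Compute ratio: r2 / r1 = 44.9 / 1.2 = 37.4167
Compute log10: log10(37.4167) = 1.573065
Compute drop: 20 * 1.573065 = 31.4613
SPL2 = 76.0 - 31.4613 = 44.54

44.54 dB


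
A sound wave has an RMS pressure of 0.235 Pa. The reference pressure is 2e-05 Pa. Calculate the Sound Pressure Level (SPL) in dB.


Given values:
  p = 0.235 Pa
  p_ref = 2e-05 Pa
Formula: SPL = 20 * log10(p / p_ref)
Compute ratio: p / p_ref = 0.235 / 2e-05 = 11750
Compute log10: log10(11750) = 4.070038
Multiply: SPL = 20 * 4.070038 = 81.4

81.4 dB


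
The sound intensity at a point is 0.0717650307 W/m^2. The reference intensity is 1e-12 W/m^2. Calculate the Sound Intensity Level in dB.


Given values:
  I = 0.0717650307 W/m^2
  I_ref = 1e-12 W/m^2
Formula: SIL = 10 * log10(I / I_ref)
Compute ratio: I / I_ref = 71765030700
Compute log10: log10(71765030700) = 10.855913
Multiply: SIL = 10 * 10.855913 = 108.56

108.56 dB


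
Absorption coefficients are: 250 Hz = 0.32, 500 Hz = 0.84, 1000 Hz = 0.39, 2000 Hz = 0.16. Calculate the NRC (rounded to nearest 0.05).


Given values:
  a_250 = 0.32, a_500 = 0.84
  a_1000 = 0.39, a_2000 = 0.16
Formula: NRC = (a250 + a500 + a1000 + a2000) / 4
Sum = 0.32 + 0.84 + 0.39 + 0.16 = 1.71
NRC = 1.71 / 4 = 0.4275
Rounded to nearest 0.05: 0.45

0.45


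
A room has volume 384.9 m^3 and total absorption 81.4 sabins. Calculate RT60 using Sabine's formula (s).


Given values:
  V = 384.9 m^3
  A = 81.4 sabins
Formula: RT60 = 0.161 * V / A
Numerator: 0.161 * 384.9 = 61.9689
RT60 = 61.9689 / 81.4 = 0.761

0.761 s


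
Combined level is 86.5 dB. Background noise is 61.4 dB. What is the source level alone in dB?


Given values:
  L_total = 86.5 dB, L_bg = 61.4 dB
Formula: L_source = 10 * log10(10^(L_total/10) - 10^(L_bg/10))
Convert to linear:
  10^(86.5/10) = 446683592.151
  10^(61.4/10) = 1380384.2646
Difference: 446683592.151 - 1380384.2646 = 445303207.8864
L_source = 10 * log10(445303207.8864) = 86.49

86.49 dB


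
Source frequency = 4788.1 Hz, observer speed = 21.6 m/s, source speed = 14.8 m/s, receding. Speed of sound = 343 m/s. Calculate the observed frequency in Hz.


Given values:
  f_s = 4788.1 Hz, v_o = 21.6 m/s, v_s = 14.8 m/s
  Direction: receding
Formula: f_o = f_s * (c - v_o) / (c + v_s)
Numerator: c - v_o = 343 - 21.6 = 321.4
Denominator: c + v_s = 343 + 14.8 = 357.8
f_o = 4788.1 * 321.4 / 357.8 = 4300.99

4300.99 Hz


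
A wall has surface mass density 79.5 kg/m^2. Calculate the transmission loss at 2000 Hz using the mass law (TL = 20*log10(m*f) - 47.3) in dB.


Given values:
  m = 79.5 kg/m^2, f = 2000 Hz
Formula: TL = 20 * log10(m * f) - 47.3
Compute m * f = 79.5 * 2000 = 159000.0
Compute log10(159000.0) = 5.201397
Compute 20 * 5.201397 = 104.0279
TL = 104.0279 - 47.3 = 56.73

56.73 dB


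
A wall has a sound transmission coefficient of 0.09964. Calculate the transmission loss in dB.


Given values:
  tau = 0.09964
Formula: TL = 10 * log10(1 / tau)
Compute 1 / tau = 1 / 0.09964 = 10.0361
Compute log10(10.0361) = 1.001565
TL = 10 * 1.001565 = 10.02

10.02 dB


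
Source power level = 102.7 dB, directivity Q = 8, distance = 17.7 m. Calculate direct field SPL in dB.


Given values:
  Lw = 102.7 dB, Q = 8, r = 17.7 m
Formula: SPL = Lw + 10 * log10(Q / (4 * pi * r^2))
Compute 4 * pi * r^2 = 4 * pi * 17.7^2 = 3936.9182
Compute Q / denom = 8 / 3936.9182 = 0.00203205
Compute 10 * log10(0.00203205) = -26.9207
SPL = 102.7 + (-26.9207) = 75.78

75.78 dB


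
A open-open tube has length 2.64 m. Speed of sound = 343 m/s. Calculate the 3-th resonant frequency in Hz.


Given values:
  Tube type: open-open, L = 2.64 m, c = 343 m/s, n = 3
Formula: f_n = n * c / (2 * L)
Compute 2 * L = 2 * 2.64 = 5.28
f = 3 * 343 / 5.28
f = 194.89

194.89 Hz


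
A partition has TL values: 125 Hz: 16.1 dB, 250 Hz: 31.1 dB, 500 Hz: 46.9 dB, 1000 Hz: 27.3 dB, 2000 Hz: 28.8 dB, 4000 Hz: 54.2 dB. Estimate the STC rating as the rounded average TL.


Given TL values at each frequency:
  125 Hz: 16.1 dB
  250 Hz: 31.1 dB
  500 Hz: 46.9 dB
  1000 Hz: 27.3 dB
  2000 Hz: 28.8 dB
  4000 Hz: 54.2 dB
Formula: STC ~ round(average of TL values)
Sum = 16.1 + 31.1 + 46.9 + 27.3 + 28.8 + 54.2 = 204.4
Average = 204.4 / 6 = 34.07
Rounded: 34

34


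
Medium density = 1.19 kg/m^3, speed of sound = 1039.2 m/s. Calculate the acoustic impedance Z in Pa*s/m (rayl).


Given values:
  rho = 1.19 kg/m^3
  c = 1039.2 m/s
Formula: Z = rho * c
Z = 1.19 * 1039.2
Z = 1236.65

1236.65 rayl


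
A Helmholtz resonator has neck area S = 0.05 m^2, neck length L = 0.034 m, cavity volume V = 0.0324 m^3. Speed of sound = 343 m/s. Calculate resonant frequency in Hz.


Given values:
  S = 0.05 m^2, L = 0.034 m, V = 0.0324 m^3, c = 343 m/s
Formula: f = (c / (2*pi)) * sqrt(S / (V * L))
Compute V * L = 0.0324 * 0.034 = 0.0011016
Compute S / (V * L) = 0.05 / 0.0011016 = 45.3885
Compute sqrt(45.3885) = 6.737099
Compute c / (2*pi) = 343 / 6.283185 = 54.590148
f = 54.590148 * 6.737099 = 367.78

367.78 Hz


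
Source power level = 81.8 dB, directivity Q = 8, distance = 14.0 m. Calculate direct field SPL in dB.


Given values:
  Lw = 81.8 dB, Q = 8, r = 14.0 m
Formula: SPL = Lw + 10 * log10(Q / (4 * pi * r^2))
Compute 4 * pi * r^2 = 4 * pi * 14.0^2 = 2463.0086
Compute Q / denom = 8 / 2463.0086 = 0.00324806
Compute 10 * log10(0.00324806) = -24.8838
SPL = 81.8 + (-24.8838) = 56.92

56.92 dB


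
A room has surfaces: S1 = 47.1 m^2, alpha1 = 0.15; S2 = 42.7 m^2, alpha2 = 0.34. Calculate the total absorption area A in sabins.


Given surfaces:
  Surface 1: 47.1 * 0.15 = 7.065
  Surface 2: 42.7 * 0.34 = 14.518
Formula: A = sum(Si * alpha_i)
A = 7.065 + 14.518
A = 21.58

21.58 sabins


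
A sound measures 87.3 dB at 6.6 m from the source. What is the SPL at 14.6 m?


Given values:
  SPL1 = 87.3 dB, r1 = 6.6 m, r2 = 14.6 m
Formula: SPL2 = SPL1 - 20 * log10(r2 / r1)
Compute ratio: r2 / r1 = 14.6 / 6.6 = 2.2121
Compute log10: log10(2.2121) = 0.344805
Compute drop: 20 * 0.344805 = 6.8961
SPL2 = 87.3 - 6.8961 = 80.4

80.4 dB
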